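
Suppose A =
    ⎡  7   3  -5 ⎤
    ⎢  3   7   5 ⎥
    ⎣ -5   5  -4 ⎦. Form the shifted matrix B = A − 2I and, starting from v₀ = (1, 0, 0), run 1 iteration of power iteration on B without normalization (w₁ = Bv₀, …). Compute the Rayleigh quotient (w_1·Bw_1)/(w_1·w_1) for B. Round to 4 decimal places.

B = A − 2I has rows (5, 3, -5); (3, 5, 5); (-5, 5, -6)
w1 = Bv₀ = (5·1 + 3·0 + (-5)·0; 3·1 + 5·0 + 5·0; (-5)·1 + 5·0 + (-6)·0) = (5, 3, -5)
Bw1 = (59, 5, 20)
w1·Bw1 = 210; w1·w1 = 59; μ ≈ 210/59 = 3.5593

μ ≈ 3.5593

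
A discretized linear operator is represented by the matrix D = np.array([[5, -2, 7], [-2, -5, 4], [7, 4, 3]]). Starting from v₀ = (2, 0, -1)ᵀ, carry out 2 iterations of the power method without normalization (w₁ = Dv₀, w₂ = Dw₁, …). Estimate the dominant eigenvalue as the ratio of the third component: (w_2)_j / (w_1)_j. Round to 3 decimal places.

λ ≈ 2.000

w1 = Dv₀ = (5·2 + (-2)·0 + 7·(-1); (-2)·2 + (-5)·0 + 4·(-1); 7·2 + 4·0 + 3·(-1)) = (3, -8, 11)
w2 = Dw1 = (5·3 + (-2)·(-8) + 7·11; (-2)·3 + (-5)·(-8) + 4·11; 7·3 + 4·(-8) + 3·11) = (108, 78, 22)
Ratio at component: 22 / 11 = 2.000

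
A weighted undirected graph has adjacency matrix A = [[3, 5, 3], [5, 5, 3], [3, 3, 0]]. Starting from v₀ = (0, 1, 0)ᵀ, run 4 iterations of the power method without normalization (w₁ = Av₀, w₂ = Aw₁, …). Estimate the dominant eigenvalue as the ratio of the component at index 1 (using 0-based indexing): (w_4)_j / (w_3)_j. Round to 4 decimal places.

10.7651

w1 = Av₀ = (3·0 + 5·1 + 3·0; 5·0 + 5·1 + 3·0; 3·0 + 3·1 + 0·0) = (5, 5, 3)
w2 = Aw1 = (3·5 + 5·5 + 3·3; 5·5 + 5·5 + 3·3; 3·5 + 3·5 + 0·3) = (49, 59, 30)
w3 = Aw2 = (532, 630, 324)
w4 = Aw3 = (5718, 6782, 3486)
Ratio at component: 6782 / 630 = 10.7651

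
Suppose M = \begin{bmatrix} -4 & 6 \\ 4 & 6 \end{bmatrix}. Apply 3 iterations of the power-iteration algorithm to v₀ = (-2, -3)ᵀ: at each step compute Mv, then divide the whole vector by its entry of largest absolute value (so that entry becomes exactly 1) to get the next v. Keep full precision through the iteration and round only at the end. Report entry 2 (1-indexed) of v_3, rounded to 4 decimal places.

Mv0 = (-10.00000, -26.00000); divide by -26.00000 → v1 = (0.38462, 1.00000)
Mv1 = (4.46154, 7.53846); divide by 7.53846 → v2 = (0.59184, 1.00000)
Mv2 = (3.63265, 8.36735); divide by 8.36735 → v3 = (0.43415, 1.00000)
Requested entry of v3: -1640/-1640 = 1.0000

1.0000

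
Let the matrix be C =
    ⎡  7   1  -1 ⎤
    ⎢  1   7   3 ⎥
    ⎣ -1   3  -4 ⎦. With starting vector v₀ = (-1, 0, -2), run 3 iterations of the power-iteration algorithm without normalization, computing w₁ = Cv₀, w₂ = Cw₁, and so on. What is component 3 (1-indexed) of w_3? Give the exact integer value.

w1 = Cv₀ = (7·(-1) + 1·0 + (-1)·(-2); 1·(-1) + 7·0 + 3·(-2); (-1)·(-1) + 3·0 + (-4)·(-2)) = (-5, -7, 9)
w2 = Cw1 = (7·(-5) + 1·(-7) + (-1)·9; 1·(-5) + 7·(-7) + 3·9; (-1)·(-5) + 3·(-7) + (-4)·9) = (-51, -27, -52)
w3 = Cw2 = (-332, -396, 178)
The requested component of w3 is 178.

178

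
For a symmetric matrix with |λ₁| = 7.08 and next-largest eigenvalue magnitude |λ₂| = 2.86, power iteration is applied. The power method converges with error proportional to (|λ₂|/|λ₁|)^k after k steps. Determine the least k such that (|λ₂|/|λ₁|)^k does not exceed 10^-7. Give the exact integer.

|λ₂/λ₁| = 2.86/7.08 = 0.40395
Need k ≥ ln(10^-7) / ln(0.40395) = -16.1181 / -0.9065 ≈ 17.782
Smallest integer k satisfying the bound: 18

18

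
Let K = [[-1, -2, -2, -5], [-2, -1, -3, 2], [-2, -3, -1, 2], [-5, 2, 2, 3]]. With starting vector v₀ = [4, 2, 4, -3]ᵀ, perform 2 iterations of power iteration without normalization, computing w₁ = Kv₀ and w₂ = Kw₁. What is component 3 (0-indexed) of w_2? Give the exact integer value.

w1 = Kv₀ = ((-1)·4 + (-2)·2 + (-2)·4 + (-5)·(-3); (-2)·4 + (-1)·2 + (-3)·4 + 2·(-3); (-2)·4 + (-3)·2 + (-1)·4 + 2·(-3); (-5)·4 + 2·2 + 2·4 + 3·(-3)) = (-1, -28, -24, -17)
w2 = Kw1 = ((-1)·(-1) + (-2)·(-28) + (-2)·(-24) + (-5)·(-17); (-2)·(-1) + (-1)·(-28) + (-3)·(-24) + 2·(-17); (-2)·(-1) + (-3)·(-28) + (-1)·(-24) + 2·(-17); (-5)·(-1) + 2·(-28) + 2·(-24) + 3·(-17)) = (190, 68, 76, -150)
The requested component of w2 is -150.

-150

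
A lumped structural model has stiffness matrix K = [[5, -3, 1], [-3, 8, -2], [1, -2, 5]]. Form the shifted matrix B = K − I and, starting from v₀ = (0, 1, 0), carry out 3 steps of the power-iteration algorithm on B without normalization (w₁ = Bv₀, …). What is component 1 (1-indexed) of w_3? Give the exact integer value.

B = K − I has rows (4, -3, 1); (-3, 7, -2); (1, -2, 4)
w1 = Bv₀ = (4·0 + (-3)·1 + 1·0; (-3)·0 + 7·1 + (-2)·0; 1·0 + (-2)·1 + 4·0) = (-3, 7, -2)
w2 = Bw1 = (4·(-3) + (-3)·7 + 1·(-2); (-3)·(-3) + 7·7 + (-2)·(-2); 1·(-3) + (-2)·7 + 4·(-2)) = (-35, 62, -25)
w3 = Bw2 = (-351, 589, -259)
Requested component of w3: -351

-351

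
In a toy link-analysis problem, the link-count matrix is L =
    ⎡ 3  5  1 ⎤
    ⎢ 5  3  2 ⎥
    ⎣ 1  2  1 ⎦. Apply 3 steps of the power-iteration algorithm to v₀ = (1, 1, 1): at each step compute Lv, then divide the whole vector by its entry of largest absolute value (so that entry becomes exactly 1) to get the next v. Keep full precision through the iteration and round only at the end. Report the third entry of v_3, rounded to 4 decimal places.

0.3889

Lv0 = (9.00000, 10.00000, 4.00000); divide by 10.00000 → v1 = (0.90000, 1.00000, 0.40000)
Lv1 = (8.10000, 8.30000, 3.30000); divide by 8.30000 → v2 = (0.97590, 1.00000, 0.39759)
Lv2 = (8.32530, 8.67470, 3.37349); divide by 8.67470 → v3 = (0.95972, 1.00000, 0.38889)
Requested entry of v3: 280/720 = 0.3889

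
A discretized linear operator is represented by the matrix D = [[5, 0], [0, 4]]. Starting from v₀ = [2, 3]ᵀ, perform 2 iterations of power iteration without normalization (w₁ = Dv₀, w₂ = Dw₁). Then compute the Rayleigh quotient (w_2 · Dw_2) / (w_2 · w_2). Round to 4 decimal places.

w1 = Dv₀ = (10, 12)
w2 = Dw1 = (50, 48)
Dw2 = (250, 192)
w2·Dw2 = 50·250 + 48·192 = 21716; w2·w2 = 50·50 + 48·48 = 4804
λ ≈ 21716/4804 = 4.5204

λ ≈ 4.5204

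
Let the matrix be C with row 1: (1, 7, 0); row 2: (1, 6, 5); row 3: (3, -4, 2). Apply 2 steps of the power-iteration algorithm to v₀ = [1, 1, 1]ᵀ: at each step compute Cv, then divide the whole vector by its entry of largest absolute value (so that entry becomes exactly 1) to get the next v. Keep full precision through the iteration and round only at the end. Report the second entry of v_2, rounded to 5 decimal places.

Cv0 = (8.000000, 12.000000, 1.000000); divide by 12.000000 → v1 = (0.666667, 1.000000, 0.083333)
Cv1 = (7.666667, 7.083333, -1.833333); divide by 7.666667 → v2 = (1.000000, 0.923913, -0.239130)
Requested entry of v2: 85/92 = 0.92391

0.92391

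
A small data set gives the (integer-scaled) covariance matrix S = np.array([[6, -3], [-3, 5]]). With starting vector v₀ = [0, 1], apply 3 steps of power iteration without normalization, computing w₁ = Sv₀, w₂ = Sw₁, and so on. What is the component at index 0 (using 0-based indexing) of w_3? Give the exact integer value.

-300

w1 = Sv₀ = (6·0 + (-3)·1; (-3)·0 + 5·1) = (-3, 5)
w2 = Sw1 = (6·(-3) + (-3)·5; (-3)·(-3) + 5·5) = (-33, 34)
w3 = Sw2 = (-300, 269)
The requested component of w3 is -300.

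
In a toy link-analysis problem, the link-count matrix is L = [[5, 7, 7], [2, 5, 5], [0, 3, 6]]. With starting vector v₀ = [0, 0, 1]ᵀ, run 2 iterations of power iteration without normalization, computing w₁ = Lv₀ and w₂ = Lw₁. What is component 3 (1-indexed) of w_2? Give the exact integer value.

51

w1 = Lv₀ = (7, 5, 6)
w2 = Lw1 = (112, 69, 51)
The requested component of w2 is 51.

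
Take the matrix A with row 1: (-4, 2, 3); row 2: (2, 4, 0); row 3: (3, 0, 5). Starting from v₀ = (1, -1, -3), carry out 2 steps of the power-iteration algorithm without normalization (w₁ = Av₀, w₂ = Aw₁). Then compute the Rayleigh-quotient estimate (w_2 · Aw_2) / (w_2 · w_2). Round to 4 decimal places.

w1 = Av₀ = ((-4)·1 + 2·(-1) + 3·(-3); 2·1 + 4·(-1) + 0·(-3); 3·1 + 0·(-1) + 5·(-3)) = (-15, -2, -12)
w2 = Aw1 = ((-4)·(-15) + 2·(-2) + 3·(-12); 2·(-15) + 4·(-2) + 0·(-12); 3·(-15) + 0·(-2) + 5·(-12)) = (20, -38, -105)
Aw2 = (-471, -112, -465)
w2·Aw2 = 20·(-471) + (-38)·(-112) + (-105)·(-465) = 43661; w2·w2 = 20·20 + (-38)·(-38) + (-105)·(-105) = 12869
λ ≈ 43661/12869 = 3.3927

λ ≈ 3.3927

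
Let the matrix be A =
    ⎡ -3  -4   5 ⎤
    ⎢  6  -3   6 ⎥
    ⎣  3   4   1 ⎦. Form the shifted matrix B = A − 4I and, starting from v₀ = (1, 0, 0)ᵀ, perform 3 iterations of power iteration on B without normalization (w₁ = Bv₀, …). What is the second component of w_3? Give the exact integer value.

B = A − 4I has rows (-7, -4, 5); (6, -7, 6); (3, 4, -3)
w1 = Bv₀ = (-7, 6, 3)
w2 = Bw1 = (40, -66, -6)
w3 = Bw2 = (-46, 666, -126)
Requested component of w3: 666

666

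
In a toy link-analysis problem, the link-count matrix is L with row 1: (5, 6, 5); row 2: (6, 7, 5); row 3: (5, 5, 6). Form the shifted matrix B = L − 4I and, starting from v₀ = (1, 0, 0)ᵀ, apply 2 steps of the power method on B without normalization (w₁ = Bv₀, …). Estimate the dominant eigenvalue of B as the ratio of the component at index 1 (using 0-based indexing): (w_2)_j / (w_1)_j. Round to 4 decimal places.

B = L − 4I has rows (1, 6, 5); (6, 3, 5); (5, 5, 2)
w1 = Bv₀ = (1, 6, 5)
w2 = Bw1 = (62, 49, 45)
Ratio: 49/6 = 8.1667

μ ≈ 8.1667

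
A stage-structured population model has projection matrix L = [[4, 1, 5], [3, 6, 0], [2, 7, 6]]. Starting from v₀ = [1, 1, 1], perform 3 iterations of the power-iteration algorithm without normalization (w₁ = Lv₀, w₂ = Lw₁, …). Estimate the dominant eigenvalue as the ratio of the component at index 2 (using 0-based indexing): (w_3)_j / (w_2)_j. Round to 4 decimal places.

10.8324

w1 = Lv₀ = (4·1 + 1·1 + 5·1; 3·1 + 6·1 + 0·1; 2·1 + 7·1 + 6·1) = (10, 9, 15)
w2 = Lw1 = (4·10 + 1·9 + 5·15; 3·10 + 6·9 + 0·15; 2·10 + 7·9 + 6·15) = (124, 84, 173)
w3 = Lw2 = (1445, 876, 1874)
Ratio at component: 1874 / 173 = 10.8324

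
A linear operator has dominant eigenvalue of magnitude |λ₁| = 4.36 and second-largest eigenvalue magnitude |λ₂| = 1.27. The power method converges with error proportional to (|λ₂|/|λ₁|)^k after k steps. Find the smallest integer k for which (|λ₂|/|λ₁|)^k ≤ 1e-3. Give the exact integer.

6

|λ₂/λ₁| = 1.27/4.36 = 0.29128
Need k ≥ ln(1e-3) / ln(0.29128) = -6.9078 / -1.2335 ≈ 5.600
Smallest integer k satisfying the bound: 6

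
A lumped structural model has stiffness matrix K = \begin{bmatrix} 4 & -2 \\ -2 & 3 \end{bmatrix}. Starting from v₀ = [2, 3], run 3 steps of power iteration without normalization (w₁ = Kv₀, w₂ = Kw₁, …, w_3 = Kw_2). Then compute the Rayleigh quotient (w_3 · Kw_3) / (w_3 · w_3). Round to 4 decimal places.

5.3535

w1 = Kv₀ = (2, 5)
w2 = Kw1 = (-2, 11)
w3 = Kw2 = (-30, 37)
Kw3 = (-194, 171)
w3·Kw3 = (-30)·(-194) + 37·171 = 12147; w3·w3 = (-30)·(-30) + 37·37 = 2269
λ ≈ 12147/2269 = 5.3535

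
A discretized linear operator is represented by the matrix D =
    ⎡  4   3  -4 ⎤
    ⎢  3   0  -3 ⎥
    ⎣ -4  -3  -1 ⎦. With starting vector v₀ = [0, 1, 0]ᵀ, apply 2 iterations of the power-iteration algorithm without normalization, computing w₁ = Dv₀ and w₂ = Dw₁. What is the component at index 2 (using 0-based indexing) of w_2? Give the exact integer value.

w1 = Dv₀ = (4·0 + 3·1 + (-4)·0; 3·0 + 0·1 + (-3)·0; (-4)·0 + (-3)·1 + (-1)·0) = (3, 0, -3)
w2 = Dw1 = (4·3 + 3·0 + (-4)·(-3); 3·3 + 0·0 + (-3)·(-3); (-4)·3 + (-3)·0 + (-1)·(-3)) = (24, 18, -9)
The requested component of w2 is -9.

-9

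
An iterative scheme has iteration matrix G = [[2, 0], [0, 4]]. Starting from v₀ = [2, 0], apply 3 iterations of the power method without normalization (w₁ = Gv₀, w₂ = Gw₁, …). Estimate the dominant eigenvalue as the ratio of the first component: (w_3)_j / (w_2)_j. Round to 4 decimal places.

w1 = Gv₀ = (4, 0)
w2 = Gw1 = (8, 0)
w3 = Gw2 = (16, 0)
Ratio at component: 16 / 8 = 2.0000

λ ≈ 2.0000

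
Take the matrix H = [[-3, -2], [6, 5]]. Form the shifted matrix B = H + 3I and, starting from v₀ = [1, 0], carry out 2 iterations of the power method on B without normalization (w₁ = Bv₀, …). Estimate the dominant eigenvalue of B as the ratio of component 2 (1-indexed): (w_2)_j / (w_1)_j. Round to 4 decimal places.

B = H + 3I has rows (0, -2); (6, 8)
w1 = Bv₀ = (0·1 + (-2)·0; 6·1 + 8·0) = (0, 6)
w2 = Bw1 = (0·0 + (-2)·6; 6·0 + 8·6) = (-12, 48)
Ratio: 48/6 = 8.0000

8.0000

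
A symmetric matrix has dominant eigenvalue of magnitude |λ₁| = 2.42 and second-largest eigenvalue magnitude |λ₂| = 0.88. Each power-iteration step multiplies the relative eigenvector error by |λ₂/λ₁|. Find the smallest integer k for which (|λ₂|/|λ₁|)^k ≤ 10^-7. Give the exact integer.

16

|λ₂/λ₁| = 0.88/2.42 = 0.36364
Need k ≥ ln(10^-7) / ln(0.36364) = -16.1181 / -1.0116 ≈ 15.933
Smallest integer k satisfying the bound: 16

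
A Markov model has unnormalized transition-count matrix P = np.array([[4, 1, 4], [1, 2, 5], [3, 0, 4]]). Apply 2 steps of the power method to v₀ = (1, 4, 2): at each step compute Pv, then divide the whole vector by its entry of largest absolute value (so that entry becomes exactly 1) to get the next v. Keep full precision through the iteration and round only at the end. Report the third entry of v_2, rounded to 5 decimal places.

Pv0 = (16.000000, 19.000000, 11.000000); divide by 19.000000 → v1 = (0.842105, 1.000000, 0.578947)
Pv1 = (6.684211, 5.736842, 4.842105); divide by 6.684211 → v2 = (1.000000, 0.858268, 0.724409)
Requested entry of v2: 92/127 = 0.72441

0.72441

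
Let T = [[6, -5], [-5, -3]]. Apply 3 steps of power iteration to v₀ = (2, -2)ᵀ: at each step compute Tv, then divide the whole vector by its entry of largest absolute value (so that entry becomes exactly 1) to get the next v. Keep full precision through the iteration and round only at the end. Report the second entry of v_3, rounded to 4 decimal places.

-0.3324

Tv0 = (22.00000, -4.00000); divide by 22.00000 → v1 = (1.00000, -0.18182)
Tv1 = (6.90909, -4.45455); divide by 6.90909 → v2 = (1.00000, -0.64474)
Tv2 = (9.22368, -3.06579); divide by 9.22368 → v3 = (1.00000, -0.33238)
Requested entry of v3: -466/1402 = -0.3324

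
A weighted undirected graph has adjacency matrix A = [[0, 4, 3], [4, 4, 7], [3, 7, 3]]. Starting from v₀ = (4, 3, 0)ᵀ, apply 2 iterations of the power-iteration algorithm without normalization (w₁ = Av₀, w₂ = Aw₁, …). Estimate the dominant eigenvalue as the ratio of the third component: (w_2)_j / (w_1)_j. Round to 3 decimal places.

10.030

w1 = Av₀ = (0·4 + 4·3 + 3·0; 4·4 + 4·3 + 7·0; 3·4 + 7·3 + 3·0) = (12, 28, 33)
w2 = Aw1 = (0·12 + 4·28 + 3·33; 4·12 + 4·28 + 7·33; 3·12 + 7·28 + 3·33) = (211, 391, 331)
Ratio at component: 331 / 33 = 10.030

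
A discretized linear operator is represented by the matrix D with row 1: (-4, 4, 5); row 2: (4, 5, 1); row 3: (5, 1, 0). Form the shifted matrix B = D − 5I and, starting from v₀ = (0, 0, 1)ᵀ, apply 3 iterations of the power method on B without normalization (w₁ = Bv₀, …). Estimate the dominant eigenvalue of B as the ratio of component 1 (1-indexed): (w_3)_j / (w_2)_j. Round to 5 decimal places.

B = D − 5I has rows (-9, 4, 5); (4, 0, 1); (5, 1, -5)
w1 = Bv₀ = ((-9)·0 + 4·0 + 5·1; 4·0 + 0·0 + 1·1; 5·0 + 1·0 + (-5)·1) = (5, 1, -5)
w2 = Bw1 = ((-9)·5 + 4·1 + 5·(-5); 4·5 + 0·1 + 1·(-5); 5·5 + 1·1 + (-5)·(-5)) = (-66, 15, 51)
w3 = Bw2 = (909, -213, -570)
Ratio: 909/-66 = -13.77273

μ ≈ -13.77273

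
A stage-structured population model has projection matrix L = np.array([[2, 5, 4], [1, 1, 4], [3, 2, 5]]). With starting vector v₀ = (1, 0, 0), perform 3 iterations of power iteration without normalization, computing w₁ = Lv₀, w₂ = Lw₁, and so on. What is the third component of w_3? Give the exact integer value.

w1 = Lv₀ = (2·1 + 5·0 + 4·0; 1·1 + 1·0 + 4·0; 3·1 + 2·0 + 5·0) = (2, 1, 3)
w2 = Lw1 = (2·2 + 5·1 + 4·3; 1·2 + 1·1 + 4·3; 3·2 + 2·1 + 5·3) = (21, 15, 23)
w3 = Lw2 = (209, 128, 208)
The requested component of w3 is 208.

208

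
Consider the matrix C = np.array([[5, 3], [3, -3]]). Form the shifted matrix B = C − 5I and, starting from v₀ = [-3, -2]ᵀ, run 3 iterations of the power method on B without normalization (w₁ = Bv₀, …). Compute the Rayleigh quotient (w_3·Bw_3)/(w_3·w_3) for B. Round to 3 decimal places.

B = C − 5I has rows (0, 3); (3, -8)
w1 = Bv₀ = (0·(-3) + 3·(-2); 3·(-3) + (-8)·(-2)) = (-6, 7)
w2 = Bw1 = (0·(-6) + 3·7; 3·(-6) + (-8)·7) = (21, -74)
w3 = Bw2 = (-222, 655)
Bw3 = (1965, -5906)
w3·Bw3 = -4304660; w3·w3 = 478309; μ ≈ -4304660/478309 = -9.000

μ ≈ -9.000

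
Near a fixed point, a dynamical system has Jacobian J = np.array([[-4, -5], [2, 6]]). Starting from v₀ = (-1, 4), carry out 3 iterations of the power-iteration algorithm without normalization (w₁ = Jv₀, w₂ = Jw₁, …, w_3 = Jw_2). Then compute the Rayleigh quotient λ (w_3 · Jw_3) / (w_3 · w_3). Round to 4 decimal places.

4.5556

w1 = Jv₀ = ((-4)·(-1) + (-5)·4; 2·(-1) + 6·4) = (-16, 22)
w2 = Jw1 = ((-4)·(-16) + (-5)·22; 2·(-16) + 6·22) = (-46, 100)
w3 = Jw2 = (-316, 508)
Jw3 = (-1276, 2416)
w3·Jw3 = (-316)·(-1276) + 508·2416 = 1630544; w3·w3 = (-316)·(-316) + 508·508 = 357920
λ ≈ 1630544/357920 = 4.5556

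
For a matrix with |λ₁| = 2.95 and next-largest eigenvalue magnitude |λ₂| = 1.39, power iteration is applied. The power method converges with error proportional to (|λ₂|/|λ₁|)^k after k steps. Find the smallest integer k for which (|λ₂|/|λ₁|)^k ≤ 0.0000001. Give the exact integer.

22

|λ₂/λ₁| = 1.39/2.95 = 0.47119
Need k ≥ ln(0.0000001) / ln(0.47119) = -16.1181 / -0.7525 ≈ 21.419
Smallest integer k satisfying the bound: 22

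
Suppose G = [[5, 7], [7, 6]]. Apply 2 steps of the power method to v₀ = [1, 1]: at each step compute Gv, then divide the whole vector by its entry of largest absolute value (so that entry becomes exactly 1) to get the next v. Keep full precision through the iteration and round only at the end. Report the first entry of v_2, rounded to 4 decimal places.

Gv0 = (12.00000, 13.00000); divide by 13.00000 → v1 = (0.92308, 1.00000)
Gv1 = (11.61538, 12.46154); divide by 12.46154 → v2 = (0.93210, 1.00000)
Requested entry of v2: 151/162 = 0.9321

0.9321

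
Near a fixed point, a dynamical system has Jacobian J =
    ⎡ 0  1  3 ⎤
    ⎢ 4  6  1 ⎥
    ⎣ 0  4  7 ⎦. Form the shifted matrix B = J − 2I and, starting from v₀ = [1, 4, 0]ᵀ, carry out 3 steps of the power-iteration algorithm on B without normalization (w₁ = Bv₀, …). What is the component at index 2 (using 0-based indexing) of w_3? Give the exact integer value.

B = J − 2I has rows (-2, 1, 3); (4, 4, 1); (0, 4, 5)
w1 = Bv₀ = ((-2)·1 + 1·4 + 3·0; 4·1 + 4·4 + 1·0; 0·1 + 4·4 + 5·0) = (2, 20, 16)
w2 = Bw1 = ((-2)·2 + 1·20 + 3·16; 4·2 + 4·20 + 1·16; 0·2 + 4·20 + 5·16) = (64, 104, 160)
w3 = Bw2 = (456, 832, 1216)
Requested component of w3: 1216

1216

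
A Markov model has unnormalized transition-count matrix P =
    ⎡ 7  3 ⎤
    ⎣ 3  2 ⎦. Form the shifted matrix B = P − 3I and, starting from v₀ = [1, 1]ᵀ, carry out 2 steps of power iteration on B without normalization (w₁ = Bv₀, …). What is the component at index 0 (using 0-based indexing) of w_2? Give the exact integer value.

B = P − 3I has rows (4, 3); (3, -1)
w1 = Bv₀ = (4·1 + 3·1; 3·1 + (-1)·1) = (7, 2)
w2 = Bw1 = (4·7 + 3·2; 3·7 + (-1)·2) = (34, 19)
Requested component of w2: 34

34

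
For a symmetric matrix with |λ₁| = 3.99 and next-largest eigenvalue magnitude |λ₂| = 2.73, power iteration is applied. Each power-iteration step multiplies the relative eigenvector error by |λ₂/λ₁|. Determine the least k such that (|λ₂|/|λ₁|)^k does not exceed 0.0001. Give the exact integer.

|λ₂/λ₁| = 2.73/3.99 = 0.68421
Need k ≥ ln(0.0001) / ln(0.68421) = -9.2103 / -0.3795 ≈ 24.270
Smallest integer k satisfying the bound: 25

25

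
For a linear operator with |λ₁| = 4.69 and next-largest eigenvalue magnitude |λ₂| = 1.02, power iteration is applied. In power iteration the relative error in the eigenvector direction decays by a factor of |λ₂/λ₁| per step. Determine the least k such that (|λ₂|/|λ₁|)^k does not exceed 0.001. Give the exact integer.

|λ₂/λ₁| = 1.02/4.69 = 0.21748
Need k ≥ ln(0.001) / ln(0.21748) = -6.9078 / -1.5256 ≈ 4.528
Smallest integer k satisfying the bound: 5

5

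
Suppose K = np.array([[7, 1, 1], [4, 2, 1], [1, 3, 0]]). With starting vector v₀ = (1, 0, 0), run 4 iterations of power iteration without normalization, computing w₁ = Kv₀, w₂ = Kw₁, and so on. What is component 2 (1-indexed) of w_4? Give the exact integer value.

2519

w1 = Kv₀ = (7·1 + 1·0 + 1·0; 4·1 + 2·0 + 1·0; 1·1 + 3·0 + 0·0) = (7, 4, 1)
w2 = Kw1 = (7·7 + 1·4 + 1·1; 4·7 + 2·4 + 1·1; 1·7 + 3·4 + 0·1) = (54, 37, 19)
w3 = Kw2 = (434, 309, 165)
w4 = Kw3 = (3512, 2519, 1361)
The requested component of w4 is 2519.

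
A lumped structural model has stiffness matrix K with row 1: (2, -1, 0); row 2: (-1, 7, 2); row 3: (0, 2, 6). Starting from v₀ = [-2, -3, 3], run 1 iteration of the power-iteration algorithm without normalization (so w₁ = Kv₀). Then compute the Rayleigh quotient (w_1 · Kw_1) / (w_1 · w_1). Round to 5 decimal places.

4.45541

w1 = Kv₀ = (2·(-2) + (-1)·(-3) + 0·3; (-1)·(-2) + 7·(-3) + 2·3; 0·(-2) + 2·(-3) + 6·3) = (-1, -13, 12)
Kw1 = (11, -66, 46)
w1·Kw1 = (-1)·11 + (-13)·(-66) + 12·46 = 1399; w1·w1 = (-1)·(-1) + (-13)·(-13) + 12·12 = 314
λ ≈ 1399/314 = 4.45541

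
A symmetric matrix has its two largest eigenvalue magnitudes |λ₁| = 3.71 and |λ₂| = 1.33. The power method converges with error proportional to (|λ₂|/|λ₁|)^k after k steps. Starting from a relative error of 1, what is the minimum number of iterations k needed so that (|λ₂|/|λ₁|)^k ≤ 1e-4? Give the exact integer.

9

|λ₂/λ₁| = 1.33/3.71 = 0.35849
Need k ≥ ln(1e-4) / ln(0.35849) = -9.2103 / -1.0259 ≈ 8.978
Smallest integer k satisfying the bound: 9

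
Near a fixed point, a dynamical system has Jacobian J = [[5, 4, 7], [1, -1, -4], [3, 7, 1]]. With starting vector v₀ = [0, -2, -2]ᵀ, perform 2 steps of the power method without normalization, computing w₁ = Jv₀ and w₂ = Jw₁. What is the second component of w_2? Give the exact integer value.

32

w1 = Jv₀ = (-22, 10, -16)
w2 = Jw1 = (-182, 32, -12)
The requested component of w2 is 32.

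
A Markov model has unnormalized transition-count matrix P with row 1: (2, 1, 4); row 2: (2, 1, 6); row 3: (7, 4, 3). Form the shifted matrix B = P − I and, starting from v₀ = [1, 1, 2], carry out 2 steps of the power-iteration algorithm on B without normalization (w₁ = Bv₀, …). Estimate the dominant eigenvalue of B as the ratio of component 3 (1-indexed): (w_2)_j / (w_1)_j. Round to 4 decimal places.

B = P − I has rows (1, 1, 4); (2, 0, 6); (7, 4, 2)
w1 = Bv₀ = (10, 14, 15)
w2 = Bw1 = (84, 110, 156)
Ratio: 156/15 = 10.4000

μ ≈ 10.4000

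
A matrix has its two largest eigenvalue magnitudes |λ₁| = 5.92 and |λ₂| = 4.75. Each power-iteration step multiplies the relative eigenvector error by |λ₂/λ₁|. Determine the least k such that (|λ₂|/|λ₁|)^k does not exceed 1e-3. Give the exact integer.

|λ₂/λ₁| = 4.75/5.92 = 0.80236
Need k ≥ ln(1e-3) / ln(0.80236) = -6.9078 / -0.2202 ≈ 31.372
Smallest integer k satisfying the bound: 32

32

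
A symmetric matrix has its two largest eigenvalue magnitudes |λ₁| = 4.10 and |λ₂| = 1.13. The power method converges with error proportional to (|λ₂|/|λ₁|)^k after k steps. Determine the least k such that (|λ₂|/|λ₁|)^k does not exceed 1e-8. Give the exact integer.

15

|λ₂/λ₁| = 1.13/4.10 = 0.27561
Need k ≥ ln(1e-8) / ln(0.27561) = -18.4207 / -1.2888 ≈ 14.293
Smallest integer k satisfying the bound: 15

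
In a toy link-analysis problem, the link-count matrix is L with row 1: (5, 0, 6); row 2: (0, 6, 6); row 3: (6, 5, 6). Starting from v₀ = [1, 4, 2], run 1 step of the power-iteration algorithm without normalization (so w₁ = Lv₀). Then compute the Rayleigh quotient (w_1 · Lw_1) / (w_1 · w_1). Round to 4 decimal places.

13.4318

w1 = Lv₀ = (17, 36, 38)
Lw1 = (313, 444, 510)
w1·Lw1 = 17·313 + 36·444 + 38·510 = 40685; w1·w1 = 17·17 + 36·36 + 38·38 = 3029
λ ≈ 40685/3029 = 13.4318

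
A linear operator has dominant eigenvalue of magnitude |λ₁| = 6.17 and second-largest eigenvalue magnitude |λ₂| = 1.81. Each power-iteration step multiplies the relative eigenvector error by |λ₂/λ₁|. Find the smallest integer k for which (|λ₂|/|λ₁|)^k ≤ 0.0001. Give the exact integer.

8

|λ₂/λ₁| = 1.81/6.17 = 0.29335
Need k ≥ ln(0.0001) / ln(0.29335) = -9.2103 / -1.2264 ≈ 7.510
Smallest integer k satisfying the bound: 8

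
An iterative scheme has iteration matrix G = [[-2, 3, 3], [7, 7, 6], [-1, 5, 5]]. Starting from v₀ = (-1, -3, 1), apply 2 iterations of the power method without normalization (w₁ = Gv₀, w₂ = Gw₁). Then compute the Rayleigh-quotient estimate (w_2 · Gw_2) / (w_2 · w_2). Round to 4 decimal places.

w1 = Gv₀ = ((-2)·(-1) + 3·(-3) + 3·1; 7·(-1) + 7·(-3) + 6·1; (-1)·(-1) + 5·(-3) + 5·1) = (-4, -22, -9)
w2 = Gw1 = ((-2)·(-4) + 3·(-22) + 3·(-9); 7·(-4) + 7·(-22) + 6·(-9); (-1)·(-4) + 5·(-22) + 5·(-9)) = (-85, -236, -151)
Gw2 = (-991, -3153, -1850)
w2·Gw2 = (-85)·(-991) + (-236)·(-3153) + (-151)·(-1850) = 1107693; w2·w2 = (-85)·(-85) + (-236)·(-236) + (-151)·(-151) = 85722
λ ≈ 1107693/85722 = 12.9219

λ ≈ 12.9219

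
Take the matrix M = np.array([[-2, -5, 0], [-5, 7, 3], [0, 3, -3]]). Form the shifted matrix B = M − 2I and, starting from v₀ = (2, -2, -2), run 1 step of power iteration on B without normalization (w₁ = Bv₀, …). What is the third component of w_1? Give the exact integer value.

4

B = M − 2I has rows (-4, -5, 0); (-5, 5, 3); (0, 3, -5)
w1 = Bv₀ = ((-4)·2 + (-5)·(-2) + 0·(-2); (-5)·2 + 5·(-2) + 3·(-2); 0·2 + 3·(-2) + (-5)·(-2)) = (2, -26, 4)
Requested component of w1: 4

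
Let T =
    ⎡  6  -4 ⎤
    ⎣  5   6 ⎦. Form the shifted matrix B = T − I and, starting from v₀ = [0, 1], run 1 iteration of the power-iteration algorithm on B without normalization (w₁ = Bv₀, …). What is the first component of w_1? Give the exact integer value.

-4

B = T − I has rows (5, -4); (5, 5)
w1 = Bv₀ = (5·0 + (-4)·1; 5·0 + 5·1) = (-4, 5)
Requested component of w1: -4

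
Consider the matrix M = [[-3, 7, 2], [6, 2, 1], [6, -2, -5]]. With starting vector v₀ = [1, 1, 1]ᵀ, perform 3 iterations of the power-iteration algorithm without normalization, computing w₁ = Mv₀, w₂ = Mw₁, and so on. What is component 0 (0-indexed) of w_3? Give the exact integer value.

288

w1 = Mv₀ = ((-3)·1 + 7·1 + 2·1; 6·1 + 2·1 + 1·1; 6·1 + (-2)·1 + (-5)·1) = (6, 9, -1)
w2 = Mw1 = ((-3)·6 + 7·9 + 2·(-1); 6·6 + 2·9 + 1·(-1); 6·6 + (-2)·9 + (-5)·(-1)) = (43, 53, 23)
w3 = Mw2 = (288, 387, 37)
The requested component of w3 is 288.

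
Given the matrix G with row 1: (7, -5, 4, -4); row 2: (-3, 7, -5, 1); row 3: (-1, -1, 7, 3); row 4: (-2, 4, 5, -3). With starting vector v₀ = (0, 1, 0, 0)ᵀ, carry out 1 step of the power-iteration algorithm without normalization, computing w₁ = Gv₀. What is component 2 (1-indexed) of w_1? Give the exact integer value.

w1 = Gv₀ = (7·0 + (-5)·1 + 4·0 + (-4)·0; (-3)·0 + 7·1 + (-5)·0 + 1·0; (-1)·0 + (-1)·1 + 7·0 + 3·0; (-2)·0 + 4·1 + 5·0 + (-3)·0) = (-5, 7, -1, 4)
The requested component of w1 is 7.

7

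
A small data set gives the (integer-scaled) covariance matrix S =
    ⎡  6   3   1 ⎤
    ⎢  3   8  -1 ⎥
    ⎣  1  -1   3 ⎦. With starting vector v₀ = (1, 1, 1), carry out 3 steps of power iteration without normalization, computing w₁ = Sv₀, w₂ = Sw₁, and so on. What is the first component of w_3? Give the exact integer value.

888

w1 = Sv₀ = (6·1 + 3·1 + 1·1; 3·1 + 8·1 + (-1)·1; 1·1 + (-1)·1 + 3·1) = (10, 10, 3)
w2 = Sw1 = (6·10 + 3·10 + 1·3; 3·10 + 8·10 + (-1)·3; 1·10 + (-1)·10 + 3·3) = (93, 107, 9)
w3 = Sw2 = (888, 1126, 13)
The requested component of w3 is 888.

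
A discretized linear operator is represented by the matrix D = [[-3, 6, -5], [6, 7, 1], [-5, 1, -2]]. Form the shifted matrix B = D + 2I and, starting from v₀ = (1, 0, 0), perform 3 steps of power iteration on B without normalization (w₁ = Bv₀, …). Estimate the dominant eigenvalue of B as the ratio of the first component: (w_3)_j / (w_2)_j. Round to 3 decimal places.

B = D + 2I has rows (-1, 6, -5); (6, 9, 1); (-5, 1, 0)
w1 = Bv₀ = (-1, 6, -5)
w2 = Bw1 = (62, 43, 11)
w3 = Bw2 = (141, 770, -267)
Ratio: 141/62 = 2.274

μ ≈ 2.274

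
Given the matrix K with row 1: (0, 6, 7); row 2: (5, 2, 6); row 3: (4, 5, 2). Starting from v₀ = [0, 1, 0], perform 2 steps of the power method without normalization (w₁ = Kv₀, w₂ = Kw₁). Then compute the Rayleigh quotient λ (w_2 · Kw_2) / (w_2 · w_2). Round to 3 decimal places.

w1 = Kv₀ = (0·0 + 6·1 + 7·0; 5·0 + 2·1 + 6·0; 4·0 + 5·1 + 2·0) = (6, 2, 5)
w2 = Kw1 = (0·6 + 6·2 + 7·5; 5·6 + 2·2 + 6·5; 4·6 + 5·2 + 2·5) = (47, 64, 44)
Kw2 = (692, 627, 596)
w2·Kw2 = 47·692 + 64·627 + 44·596 = 98876; w2·w2 = 47·47 + 64·64 + 44·44 = 8241
λ ≈ 98876/8241 = 11.998

λ ≈ 11.998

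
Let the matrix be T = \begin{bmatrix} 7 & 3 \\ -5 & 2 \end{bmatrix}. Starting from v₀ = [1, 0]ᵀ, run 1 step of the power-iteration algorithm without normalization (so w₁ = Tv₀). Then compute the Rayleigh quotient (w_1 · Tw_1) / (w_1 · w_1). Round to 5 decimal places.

w1 = Tv₀ = (7, -5)
Tw1 = (34, -45)
w1·Tw1 = 7·34 + (-5)·(-45) = 463; w1·w1 = 7·7 + (-5)·(-5) = 74
λ ≈ 463/74 = 6.25676

λ ≈ 6.25676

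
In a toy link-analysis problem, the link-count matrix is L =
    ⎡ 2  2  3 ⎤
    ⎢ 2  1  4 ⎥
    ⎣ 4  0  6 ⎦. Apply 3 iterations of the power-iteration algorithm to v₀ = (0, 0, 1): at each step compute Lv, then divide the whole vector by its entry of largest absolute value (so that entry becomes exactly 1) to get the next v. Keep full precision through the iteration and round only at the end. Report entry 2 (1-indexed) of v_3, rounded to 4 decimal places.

Lv0 = (3.00000, 4.00000, 6.00000); divide by 6.00000 → v1 = (0.50000, 0.66667, 1.00000)
Lv1 = (5.33333, 5.66667, 8.00000); divide by 8.00000 → v2 = (0.66667, 0.70833, 1.00000)
Lv2 = (5.75000, 6.04167, 8.66667); divide by 8.66667 → v3 = (0.66346, 0.69712, 1.00000)
Requested entry of v3: 290/416 = 0.6971

0.6971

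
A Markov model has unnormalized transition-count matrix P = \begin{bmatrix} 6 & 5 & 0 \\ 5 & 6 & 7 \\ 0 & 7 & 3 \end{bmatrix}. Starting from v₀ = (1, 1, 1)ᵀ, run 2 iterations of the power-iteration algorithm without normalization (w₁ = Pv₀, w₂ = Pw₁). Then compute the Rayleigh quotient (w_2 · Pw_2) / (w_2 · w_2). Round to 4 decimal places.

w1 = Pv₀ = (6·1 + 5·1 + 0·1; 5·1 + 6·1 + 7·1; 0·1 + 7·1 + 3·1) = (11, 18, 10)
w2 = Pw1 = (6·11 + 5·18 + 0·10; 5·11 + 6·18 + 7·10; 0·11 + 7·18 + 3·10) = (156, 233, 156)
Pw2 = (2101, 3270, 2099)
w2·Pw2 = 156·2101 + 233·3270 + 156·2099 = 1417110; w2·w2 = 156·156 + 233·233 + 156·156 = 102961
λ ≈ 1417110/102961 = 13.7636

λ ≈ 13.7636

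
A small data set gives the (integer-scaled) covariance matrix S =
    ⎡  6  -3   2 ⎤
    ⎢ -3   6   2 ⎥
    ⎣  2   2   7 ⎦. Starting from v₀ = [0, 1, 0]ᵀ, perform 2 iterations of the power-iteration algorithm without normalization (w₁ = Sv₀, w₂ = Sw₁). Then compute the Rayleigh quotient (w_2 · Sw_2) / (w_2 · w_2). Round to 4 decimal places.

w1 = Sv₀ = (6·0 + (-3)·1 + 2·0; (-3)·0 + 6·1 + 2·0; 2·0 + 2·1 + 7·0) = (-3, 6, 2)
w2 = Sw1 = (6·(-3) + (-3)·6 + 2·2; (-3)·(-3) + 6·6 + 2·2; 2·(-3) + 2·6 + 7·2) = (-32, 49, 20)
Sw2 = (-299, 430, 174)
w2·Sw2 = (-32)·(-299) + 49·430 + 20·174 = 34118; w2·w2 = (-32)·(-32) + 49·49 + 20·20 = 3825
λ ≈ 34118/3825 = 8.9197

8.9197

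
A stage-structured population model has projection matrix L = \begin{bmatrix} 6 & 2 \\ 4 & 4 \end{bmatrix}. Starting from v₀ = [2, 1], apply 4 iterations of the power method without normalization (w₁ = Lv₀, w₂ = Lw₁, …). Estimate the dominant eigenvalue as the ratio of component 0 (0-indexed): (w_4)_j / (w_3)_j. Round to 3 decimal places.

w1 = Lv₀ = (14, 12)
w2 = Lw1 = (108, 104)
w3 = Lw2 = (856, 848)
w4 = Lw3 = (6832, 6816)
Ratio at component: 6832 / 856 = 7.981

λ ≈ 7.981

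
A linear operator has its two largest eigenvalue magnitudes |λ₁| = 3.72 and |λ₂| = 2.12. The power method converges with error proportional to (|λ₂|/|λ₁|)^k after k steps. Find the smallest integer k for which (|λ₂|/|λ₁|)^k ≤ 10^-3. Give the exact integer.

13

|λ₂/λ₁| = 2.12/3.72 = 0.56989
Need k ≥ ln(10^-3) / ln(0.56989) = -6.9078 / -0.5623 ≈ 12.285
Smallest integer k satisfying the bound: 13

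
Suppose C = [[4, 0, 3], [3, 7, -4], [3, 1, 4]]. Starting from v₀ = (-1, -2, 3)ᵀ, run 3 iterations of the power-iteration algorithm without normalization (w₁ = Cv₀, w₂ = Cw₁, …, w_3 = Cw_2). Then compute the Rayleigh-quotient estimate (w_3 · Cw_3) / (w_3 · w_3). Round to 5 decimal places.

w1 = Cv₀ = (5, -29, 7)
w2 = Cw1 = (41, -216, 14)
w3 = Cw2 = (206, -1445, -37)
Cw3 = (713, -9349, -975)
w3·Cw3 = 206·713 + (-1445)·(-9349) + (-37)·(-975) = 13692258; w3·w3 = 206·206 + (-1445)·(-1445) + (-37)·(-37) = 2131830
λ ≈ 13692258/2131830 = 6.42277

6.42277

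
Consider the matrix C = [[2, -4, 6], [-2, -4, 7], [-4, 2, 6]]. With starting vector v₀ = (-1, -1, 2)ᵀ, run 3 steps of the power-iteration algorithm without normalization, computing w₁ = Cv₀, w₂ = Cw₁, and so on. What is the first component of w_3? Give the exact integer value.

w1 = Cv₀ = (2·(-1) + (-4)·(-1) + 6·2; (-2)·(-1) + (-4)·(-1) + 7·2; (-4)·(-1) + 2·(-1) + 6·2) = (14, 20, 14)
w2 = Cw1 = (2·14 + (-4)·20 + 6·14; (-2)·14 + (-4)·20 + 7·14; (-4)·14 + 2·20 + 6·14) = (32, -10, 68)
w3 = Cw2 = (512, 452, 260)
The requested component of w3 is 512.

512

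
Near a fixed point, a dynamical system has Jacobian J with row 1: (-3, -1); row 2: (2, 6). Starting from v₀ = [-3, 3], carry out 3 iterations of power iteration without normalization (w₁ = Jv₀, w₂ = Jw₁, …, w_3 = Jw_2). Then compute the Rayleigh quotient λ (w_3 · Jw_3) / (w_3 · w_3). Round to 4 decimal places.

6.0119

w1 = Jv₀ = (6, 12)
w2 = Jw1 = (-30, 84)
w3 = Jw2 = (6, 444)
Jw3 = (-462, 2676)
w3·Jw3 = 6·(-462) + 444·2676 = 1185372; w3·w3 = 6·6 + 444·444 = 197172
λ ≈ 1185372/197172 = 6.0119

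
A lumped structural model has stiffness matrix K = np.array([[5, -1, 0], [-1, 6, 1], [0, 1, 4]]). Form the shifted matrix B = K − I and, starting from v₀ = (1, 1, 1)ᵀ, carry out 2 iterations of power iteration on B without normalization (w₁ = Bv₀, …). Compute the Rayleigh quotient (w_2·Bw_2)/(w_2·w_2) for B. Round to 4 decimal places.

B = K − I has rows (4, -1, 0); (-1, 5, 1); (0, 1, 3)
w1 = Bv₀ = (3, 5, 4)
w2 = Bw1 = (7, 26, 17)
Bw2 = (2, 140, 77)
w2·Bw2 = 4963; w2·w2 = 1014; μ ≈ 4963/1014 = 4.8945

4.8945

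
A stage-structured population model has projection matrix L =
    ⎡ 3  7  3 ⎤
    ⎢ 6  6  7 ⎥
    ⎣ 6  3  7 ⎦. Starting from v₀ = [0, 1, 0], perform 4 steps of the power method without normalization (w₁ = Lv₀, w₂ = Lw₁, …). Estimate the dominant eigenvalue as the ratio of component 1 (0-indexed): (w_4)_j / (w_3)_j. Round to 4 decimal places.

λ ≈ 16.0339

w1 = Lv₀ = (3·0 + 7·1 + 3·0; 6·0 + 6·1 + 7·0; 6·0 + 3·1 + 7·0) = (7, 6, 3)
w2 = Lw1 = (3·7 + 7·6 + 3·3; 6·7 + 6·6 + 7·3; 6·7 + 3·6 + 7·3) = (72, 99, 81)
w3 = Lw2 = (1152, 1593, 1296)
w4 = Lw3 = (18495, 25542, 20763)
Ratio at component: 25542 / 1593 = 16.0339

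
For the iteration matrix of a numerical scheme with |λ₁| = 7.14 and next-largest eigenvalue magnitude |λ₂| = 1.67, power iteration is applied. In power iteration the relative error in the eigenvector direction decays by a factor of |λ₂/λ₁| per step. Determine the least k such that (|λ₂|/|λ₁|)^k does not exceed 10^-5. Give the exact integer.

8

|λ₂/λ₁| = 1.67/7.14 = 0.23389
Need k ≥ ln(10^-5) / ln(0.23389) = -11.5129 / -1.4529 ≈ 7.924
Smallest integer k satisfying the bound: 8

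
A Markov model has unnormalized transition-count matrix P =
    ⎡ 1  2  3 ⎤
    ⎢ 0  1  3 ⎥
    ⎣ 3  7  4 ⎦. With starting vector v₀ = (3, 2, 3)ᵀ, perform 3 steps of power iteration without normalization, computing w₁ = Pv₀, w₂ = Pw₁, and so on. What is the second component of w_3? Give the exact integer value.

w1 = Pv₀ = (16, 11, 35)
w2 = Pw1 = (143, 116, 265)
w3 = Pw2 = (1170, 911, 2301)
The requested component of w3 is 911.

911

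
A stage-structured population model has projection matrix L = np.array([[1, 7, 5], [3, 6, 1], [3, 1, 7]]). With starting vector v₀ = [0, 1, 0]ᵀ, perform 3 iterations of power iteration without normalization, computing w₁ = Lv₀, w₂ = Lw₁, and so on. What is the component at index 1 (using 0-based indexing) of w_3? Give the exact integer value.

544

w1 = Lv₀ = (7, 6, 1)
w2 = Lw1 = (54, 58, 34)
w3 = Lw2 = (630, 544, 458)
The requested component of w3 is 544.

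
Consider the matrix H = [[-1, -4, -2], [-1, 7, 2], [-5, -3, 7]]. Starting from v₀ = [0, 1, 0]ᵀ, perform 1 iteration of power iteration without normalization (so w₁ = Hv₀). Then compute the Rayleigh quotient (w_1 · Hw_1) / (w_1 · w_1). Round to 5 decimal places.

6.31081

w1 = Hv₀ = ((-1)·0 + (-4)·1 + (-2)·0; (-1)·0 + 7·1 + 2·0; (-5)·0 + (-3)·1 + 7·0) = (-4, 7, -3)
Hw1 = (-18, 47, -22)
w1·Hw1 = (-4)·(-18) + 7·47 + (-3)·(-22) = 467; w1·w1 = (-4)·(-4) + 7·7 + (-3)·(-3) = 74
λ ≈ 467/74 = 6.31081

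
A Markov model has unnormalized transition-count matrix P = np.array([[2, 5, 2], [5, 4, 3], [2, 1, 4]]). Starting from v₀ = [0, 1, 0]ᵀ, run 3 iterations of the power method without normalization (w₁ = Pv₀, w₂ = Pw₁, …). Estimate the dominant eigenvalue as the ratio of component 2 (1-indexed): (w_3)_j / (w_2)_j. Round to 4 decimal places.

8.8636

w1 = Pv₀ = (2·0 + 5·1 + 2·0; 5·0 + 4·1 + 3·0; 2·0 + 1·1 + 4·0) = (5, 4, 1)
w2 = Pw1 = (2·5 + 5·4 + 2·1; 5·5 + 4·4 + 3·1; 2·5 + 1·4 + 4·1) = (32, 44, 18)
w3 = Pw2 = (320, 390, 180)
Ratio at component: 390 / 44 = 8.8636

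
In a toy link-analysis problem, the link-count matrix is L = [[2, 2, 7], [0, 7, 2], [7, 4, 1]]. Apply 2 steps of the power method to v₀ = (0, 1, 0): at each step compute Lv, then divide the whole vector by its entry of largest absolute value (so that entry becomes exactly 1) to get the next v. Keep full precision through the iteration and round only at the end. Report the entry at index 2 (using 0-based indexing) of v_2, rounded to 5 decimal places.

Lv0 = (2.000000, 7.000000, 4.000000); divide by 7.000000 → v1 = (0.285714, 1.000000, 0.571429)
Lv1 = (6.571429, 8.142857, 6.571429); divide by 8.142857 → v2 = (0.807018, 1.000000, 0.807018)
Requested entry of v2: 46/57 = 0.80702

0.80702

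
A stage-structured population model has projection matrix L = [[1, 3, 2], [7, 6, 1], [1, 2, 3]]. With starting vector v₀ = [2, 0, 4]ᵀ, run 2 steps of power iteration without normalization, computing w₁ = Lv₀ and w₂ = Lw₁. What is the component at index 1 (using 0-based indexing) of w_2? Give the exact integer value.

w1 = Lv₀ = (1·2 + 3·0 + 2·4; 7·2 + 6·0 + 1·4; 1·2 + 2·0 + 3·4) = (10, 18, 14)
w2 = Lw1 = (1·10 + 3·18 + 2·14; 7·10 + 6·18 + 1·14; 1·10 + 2·18 + 3·14) = (92, 192, 88)
The requested component of w2 is 192.

192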